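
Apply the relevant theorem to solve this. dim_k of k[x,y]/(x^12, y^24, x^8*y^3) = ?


k[x,y]/I, I = (x^12, y^24, x^8*y^3)
Rect: 12x24=288. Corner: (12-8)x(24-3)=84.
dim = 288-84 = 204


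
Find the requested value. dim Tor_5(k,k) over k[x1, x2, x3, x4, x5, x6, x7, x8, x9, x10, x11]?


Koszul: C(n,i)=C(11,5)=462


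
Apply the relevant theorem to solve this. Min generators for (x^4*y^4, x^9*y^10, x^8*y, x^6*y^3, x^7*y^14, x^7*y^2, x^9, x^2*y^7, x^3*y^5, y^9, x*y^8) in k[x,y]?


Remove redundant (divisible by others).
x^9*y^10 redundant.
x^7*y^14 redundant.
Min: x^9, x^8*y, x^7*y^2, x^6*y^3, x^4*y^4, x^3*y^5, x^2*y^7, x*y^8, y^9
Count=9


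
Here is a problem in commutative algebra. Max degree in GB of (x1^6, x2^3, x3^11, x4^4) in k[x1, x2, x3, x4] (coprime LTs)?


Pure powers, coprime LTs => already GB.
Degrees: 6, 3, 11, 4
Max=11


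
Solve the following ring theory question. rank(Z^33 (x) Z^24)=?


rank(M(x)N) = rank(M)*rank(N)
33*24 = 792


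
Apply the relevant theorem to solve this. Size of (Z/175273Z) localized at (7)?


7-primary part: 175273=7^4*73
Size=7^4=2401


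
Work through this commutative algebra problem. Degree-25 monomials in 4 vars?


C(d+n-1,n-1)=C(28,3)=3276


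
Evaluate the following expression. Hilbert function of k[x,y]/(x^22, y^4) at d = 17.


k[x,y], I = (x^22, y^4), d = 17
Need i < 22 and d-i < 4.
Range: 14 <= i <= 17.
H(17) = 4


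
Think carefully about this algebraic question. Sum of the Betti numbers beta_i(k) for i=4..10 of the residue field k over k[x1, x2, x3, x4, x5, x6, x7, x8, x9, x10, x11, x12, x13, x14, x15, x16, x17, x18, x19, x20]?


Koszul resolution: beta_i(k)=C(n,i), n=20
C(20,4)=4845, C(20,5)=15504, C(20,6)=38760, C(20,7)=77520, C(20,8)=125970, C(20,9)=167960, C(20,10)=184756
Sum=615315


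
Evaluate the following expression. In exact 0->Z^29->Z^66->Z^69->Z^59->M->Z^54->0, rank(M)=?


Alt sum=0:
(-1)^0*29 + (-1)^1*66 + (-1)^2*69 + (-1)^3*59 + (-1)^4*? + (-1)^5*54=0
rank(M)=81


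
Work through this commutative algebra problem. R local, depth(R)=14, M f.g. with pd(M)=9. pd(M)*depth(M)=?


pd+depth=14
depth=14-9=5
pd*depth=9*5=45


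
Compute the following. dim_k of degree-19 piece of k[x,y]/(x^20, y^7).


k[x,y], I = (x^20, y^7), d = 19
Need i < 20 and d-i < 7.
Range: 13 <= i <= 19.
H(19) = 7


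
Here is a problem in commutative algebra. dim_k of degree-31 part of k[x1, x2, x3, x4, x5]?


C(d+n-1,n-1)=C(35,4)=52360


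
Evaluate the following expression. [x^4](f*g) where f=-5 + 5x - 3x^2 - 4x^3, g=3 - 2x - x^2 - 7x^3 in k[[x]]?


[x^4] = sum a_i*b_j, i+j=4
  5*-7=-35
  -3*-1=3
  -4*-2=8
Sum=-24


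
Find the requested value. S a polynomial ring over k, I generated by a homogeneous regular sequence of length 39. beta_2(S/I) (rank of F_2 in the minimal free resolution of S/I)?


Regular sequence => Koszul complex is the minimal free resolution.
Syz_1 minimally generated by Koszul relations f_i*e_j - f_j*e_i (i<j): mu(Syz_1) = beta_2 = C(m,2) = m(m-1)/2
m=39
39*38/2 = 741


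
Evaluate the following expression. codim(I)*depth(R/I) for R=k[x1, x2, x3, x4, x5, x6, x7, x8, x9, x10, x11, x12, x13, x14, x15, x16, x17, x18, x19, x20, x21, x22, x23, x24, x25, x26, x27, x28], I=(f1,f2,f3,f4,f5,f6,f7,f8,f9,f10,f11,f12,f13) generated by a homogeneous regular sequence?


codim=13, depth=dim(R/I)=28-13=15
Product=13*15=195


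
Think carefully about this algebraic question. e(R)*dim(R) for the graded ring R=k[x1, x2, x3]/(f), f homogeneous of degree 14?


e(R)=deg(f)=14, dim(R)=3-1=2
e*dim=14*2=28


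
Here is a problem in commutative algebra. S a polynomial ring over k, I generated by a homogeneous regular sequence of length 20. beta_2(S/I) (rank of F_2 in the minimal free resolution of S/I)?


Regular sequence => Koszul complex is the minimal free resolution.
Syz_1 minimally generated by Koszul relations f_i*e_j - f_j*e_i (i<j): mu(Syz_1) = beta_2 = C(m,2) = m(m-1)/2
m=20
20*19/2 = 190


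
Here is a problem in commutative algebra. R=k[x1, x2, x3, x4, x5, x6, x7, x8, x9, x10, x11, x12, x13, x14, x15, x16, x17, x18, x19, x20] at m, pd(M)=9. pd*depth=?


pd+depth=20
depth=20-9=11
pd*depth=9*11=99


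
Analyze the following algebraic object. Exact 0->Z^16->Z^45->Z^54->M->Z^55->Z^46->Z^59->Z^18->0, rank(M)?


Alt sum=0:
(-1)^0*16 + (-1)^1*45 + (-1)^2*54 + (-1)^3*? + (-1)^4*55 + (-1)^5*46 + (-1)^6*59 + (-1)^7*18=0
rank(M)=75


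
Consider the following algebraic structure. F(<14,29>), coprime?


gcd(14,29)=1 => F=ab-a-b=14*29-14-29=406-43=363


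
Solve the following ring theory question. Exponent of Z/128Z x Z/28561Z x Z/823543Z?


Exponent = lcm of the cyclic orders; pairwise coprime => product.
2^7*13^4*7^7=128*28561*823543=3010715087744


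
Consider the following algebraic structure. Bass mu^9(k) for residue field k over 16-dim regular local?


C(n,i)=C(16,9)=11440


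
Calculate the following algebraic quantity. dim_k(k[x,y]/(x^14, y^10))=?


Basis: x^i*y^j, i<14, j<10
14*10=140


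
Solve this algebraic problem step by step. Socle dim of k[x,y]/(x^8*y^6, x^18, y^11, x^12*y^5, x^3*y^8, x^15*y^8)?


Socle = ann(m) = span of standard monomials u with x*u, y*u in I (staircase corners).
Redundant generators: x^15*y^8
Minimal generators: x^18, x^12*y^5, x^8*y^6, x^3*y^8, y^11
Corners: x^2y^10, x^7y^7, x^11y^5, x^17y^4
Socle dim=4


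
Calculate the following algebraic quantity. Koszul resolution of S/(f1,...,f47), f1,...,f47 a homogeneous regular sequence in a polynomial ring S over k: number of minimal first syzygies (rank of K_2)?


Regular sequence => Koszul complex is the minimal free resolution.
Syz_1 minimally generated by Koszul relations f_i*e_j - f_j*e_i (i<j): mu(Syz_1) = beta_2 = C(m,2) = m(m-1)/2
m=47
47*46/2 = 1081


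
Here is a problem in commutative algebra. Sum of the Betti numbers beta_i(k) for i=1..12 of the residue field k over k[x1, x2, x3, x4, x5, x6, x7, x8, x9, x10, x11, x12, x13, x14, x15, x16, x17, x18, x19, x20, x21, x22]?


Koszul resolution: beta_i(k)=C(n,i), n=22
C(22,1)=22, C(22,2)=231, C(22,3)=1540, C(22,4)=7315, C(22,5)=26334, C(22,6)=74613, C(22,7)=170544, C(22,8)=319770, C(22,9)=497420, C(22,10)=646646, C(22,11)=705432, C(22,12)=646646
Sum=3096513


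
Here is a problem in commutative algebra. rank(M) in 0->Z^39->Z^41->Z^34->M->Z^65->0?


Alt sum=0:
(-1)^0*39 + (-1)^1*41 + (-1)^2*34 + (-1)^3*? + (-1)^4*65=0
rank(M)=97


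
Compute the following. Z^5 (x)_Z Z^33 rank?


rank(M(x)N) = rank(M)*rank(N)
5*33 = 165


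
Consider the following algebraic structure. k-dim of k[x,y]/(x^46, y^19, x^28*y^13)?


k[x,y]/I, I = (x^46, y^19, x^28*y^13)
Rect: 46x19=874. Corner: (46-28)x(19-13)=108.
dim = 874-108 = 766


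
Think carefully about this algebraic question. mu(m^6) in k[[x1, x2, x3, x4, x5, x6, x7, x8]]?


C(n+d-1,d)=C(13,6)=1716


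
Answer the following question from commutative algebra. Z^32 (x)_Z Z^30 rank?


rank(M(x)N) = rank(M)*rank(N)
32*30 = 960


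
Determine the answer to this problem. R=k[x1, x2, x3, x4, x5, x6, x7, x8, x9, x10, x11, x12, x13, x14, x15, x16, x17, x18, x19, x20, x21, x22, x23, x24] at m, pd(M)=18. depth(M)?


pd+depth=depth(R)=24
depth=24-18=6


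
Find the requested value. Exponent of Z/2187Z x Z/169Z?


Exponent = lcm of the cyclic orders; pairwise coprime => product.
3^7*13^2=2187*169=369603


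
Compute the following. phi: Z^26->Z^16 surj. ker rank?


rank(ker) = 26-16 = 10


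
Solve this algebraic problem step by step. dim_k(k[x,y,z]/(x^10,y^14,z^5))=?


Basis: x^iy^jz^k, i<10,j<14,k<5
10*14*5=700


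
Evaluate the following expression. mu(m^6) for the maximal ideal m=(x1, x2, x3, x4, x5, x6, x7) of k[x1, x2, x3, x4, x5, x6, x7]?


Graded Nakayama: mu(m^d) = dim_k (m^d/m^(d+1)) = #degree-6 monomials in 7 vars
C(n+d-1,d)=C(12,6)=924


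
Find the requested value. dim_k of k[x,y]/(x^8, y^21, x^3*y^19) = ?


k[x,y]/I, I = (x^8, y^21, x^3*y^19)
Rect: 8x21=168. Corner: (8-3)x(21-19)=10.
dim = 168-10 = 158


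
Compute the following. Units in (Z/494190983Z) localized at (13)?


Local ring = Z/371293Z.
phi(371293) = 13^4*(13-1) = 342732


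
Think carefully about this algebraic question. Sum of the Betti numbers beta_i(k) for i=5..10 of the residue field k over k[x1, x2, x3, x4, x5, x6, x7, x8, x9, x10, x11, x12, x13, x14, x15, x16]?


Koszul resolution: beta_i(k)=C(n,i), n=16
C(16,5)=4368, C(16,6)=8008, C(16,7)=11440, C(16,8)=12870, C(16,9)=11440, C(16,10)=8008
Sum=56134


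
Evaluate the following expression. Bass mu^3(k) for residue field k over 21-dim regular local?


C(n,i)=C(21,3)=1330


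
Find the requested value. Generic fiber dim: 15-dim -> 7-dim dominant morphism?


dim(fiber)=dim(X)-dim(Y)=15-7=8


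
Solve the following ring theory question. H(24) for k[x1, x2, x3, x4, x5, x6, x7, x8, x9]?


C(d+n-1,n-1)=C(32,8)=10518300


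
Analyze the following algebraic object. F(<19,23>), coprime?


gcd(19,23)=1 => F=ab-a-b=19*23-19-23=437-42=395


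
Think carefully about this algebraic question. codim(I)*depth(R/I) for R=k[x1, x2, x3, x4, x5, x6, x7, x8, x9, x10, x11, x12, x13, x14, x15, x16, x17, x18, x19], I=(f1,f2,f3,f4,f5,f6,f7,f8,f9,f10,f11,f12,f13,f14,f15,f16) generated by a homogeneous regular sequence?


codim=16, depth=dim(R/I)=19-16=3
Product=16*3=48


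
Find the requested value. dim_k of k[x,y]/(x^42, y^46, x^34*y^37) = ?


k[x,y]/I, I = (x^42, y^46, x^34*y^37)
Rect: 42x46=1932. Corner: (42-34)x(46-37)=72.
dim = 1932-72 = 1860


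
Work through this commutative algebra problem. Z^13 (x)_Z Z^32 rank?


rank(M(x)N) = rank(M)*rank(N)
13*32 = 416


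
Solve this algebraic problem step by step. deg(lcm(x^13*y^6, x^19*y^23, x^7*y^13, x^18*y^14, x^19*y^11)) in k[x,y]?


lcm = componentwise max:
x: max(13,19,7,18,19)=19
y: max(6,23,13,14,11)=23
Total=19+23=42


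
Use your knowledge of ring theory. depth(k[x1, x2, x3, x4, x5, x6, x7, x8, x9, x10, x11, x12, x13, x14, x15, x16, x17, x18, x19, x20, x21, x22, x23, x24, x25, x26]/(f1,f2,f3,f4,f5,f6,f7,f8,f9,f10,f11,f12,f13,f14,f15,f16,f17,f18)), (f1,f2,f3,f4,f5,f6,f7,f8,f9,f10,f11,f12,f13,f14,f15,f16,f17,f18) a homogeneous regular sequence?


depth(R)=26
depth(R/I)=26-18=8


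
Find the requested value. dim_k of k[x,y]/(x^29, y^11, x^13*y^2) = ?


k[x,y]/I, I = (x^29, y^11, x^13*y^2)
Rect: 29x11=319. Corner: (29-13)x(11-2)=144.
dim = 319-144 = 175


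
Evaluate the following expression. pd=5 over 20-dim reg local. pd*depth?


pd+depth=20
depth=20-5=15
pd*depth=5*15=75


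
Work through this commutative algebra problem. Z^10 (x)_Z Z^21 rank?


rank(M(x)N) = rank(M)*rank(N)
10*21 = 210


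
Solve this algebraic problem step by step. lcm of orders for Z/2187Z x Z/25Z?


Exponent = lcm of the cyclic orders; pairwise coprime => product.
3^7*5^2=2187*25=54675


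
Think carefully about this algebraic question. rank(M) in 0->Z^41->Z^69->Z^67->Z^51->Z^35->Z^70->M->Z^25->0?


Alt sum=0:
(-1)^0*41 + (-1)^1*69 + (-1)^2*67 + (-1)^3*51 + (-1)^4*35 + (-1)^5*70 + (-1)^6*? + (-1)^7*25=0
rank(M)=72


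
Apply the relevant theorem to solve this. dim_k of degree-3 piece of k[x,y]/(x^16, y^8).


k[x,y], I = (x^16, y^8), d = 3
Need i < 16 and d-i < 8.
Range: 0 <= i <= 3.
H(3) = 4


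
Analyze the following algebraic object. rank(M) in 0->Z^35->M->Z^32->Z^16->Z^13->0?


Alt sum=0:
(-1)^0*35 + (-1)^1*? + (-1)^2*32 + (-1)^3*16 + (-1)^4*13=0
rank(M)=64


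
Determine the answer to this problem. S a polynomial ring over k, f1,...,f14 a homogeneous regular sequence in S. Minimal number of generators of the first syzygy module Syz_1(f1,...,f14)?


Regular sequence => Koszul complex is the minimal free resolution.
Syz_1 minimally generated by Koszul relations f_i*e_j - f_j*e_i (i<j): mu(Syz_1) = beta_2 = C(m,2) = m(m-1)/2
m=14
14*13/2 = 91


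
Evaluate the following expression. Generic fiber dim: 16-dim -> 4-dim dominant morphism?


dim(fiber)=dim(X)-dim(Y)=16-4=12


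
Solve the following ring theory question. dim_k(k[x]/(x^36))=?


Basis: 1,x,...,x^35
dim=36


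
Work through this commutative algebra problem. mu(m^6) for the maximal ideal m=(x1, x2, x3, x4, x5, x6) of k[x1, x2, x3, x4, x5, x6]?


Graded Nakayama: mu(m^d) = dim_k (m^d/m^(d+1)) = #degree-6 monomials in 6 vars
C(n+d-1,d)=C(11,6)=462


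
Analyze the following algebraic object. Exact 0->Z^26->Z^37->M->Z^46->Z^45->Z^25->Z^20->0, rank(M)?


Alt sum=0:
(-1)^0*26 + (-1)^1*37 + (-1)^2*? + (-1)^3*46 + (-1)^4*45 + (-1)^5*25 + (-1)^6*20=0
rank(M)=17


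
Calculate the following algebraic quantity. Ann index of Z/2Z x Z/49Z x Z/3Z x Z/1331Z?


Exponent = lcm of the cyclic orders; pairwise coprime => product.
2^1*7^2*3^1*11^3=2*49*3*1331=391314


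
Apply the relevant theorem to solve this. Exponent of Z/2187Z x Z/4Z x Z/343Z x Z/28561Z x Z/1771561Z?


Exponent = lcm of the cyclic orders; pairwise coprime => product.
3^7*2^2*7^3*13^4*11^6=2187*4*343*28561*1771561=151821198183298644


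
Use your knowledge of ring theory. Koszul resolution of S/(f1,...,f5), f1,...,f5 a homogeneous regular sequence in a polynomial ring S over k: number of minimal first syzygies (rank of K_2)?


Regular sequence => Koszul complex is the minimal free resolution.
Syz_1 minimally generated by Koszul relations f_i*e_j - f_j*e_i (i<j): mu(Syz_1) = beta_2 = C(m,2) = m(m-1)/2
m=5
5*4/2 = 10


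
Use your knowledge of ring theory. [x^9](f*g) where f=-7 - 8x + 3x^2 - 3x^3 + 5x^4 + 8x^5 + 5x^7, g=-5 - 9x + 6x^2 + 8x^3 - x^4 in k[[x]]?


[x^9] = sum a_i*b_j, i+j=9
  8*-1=-8
  5*6=30
Sum=22


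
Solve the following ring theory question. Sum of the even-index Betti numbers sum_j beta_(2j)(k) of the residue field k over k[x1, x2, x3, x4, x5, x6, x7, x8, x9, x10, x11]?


Koszul resolution: beta_i(k)=C(n,i), n=11
sum_even C(11,i) = 2^(n-1) = 2^10 = 1024


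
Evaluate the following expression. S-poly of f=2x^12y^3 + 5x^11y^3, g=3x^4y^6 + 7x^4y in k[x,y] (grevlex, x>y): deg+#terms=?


LT(f)=2x^12y^3, LT(g)=3x^4y^6
lcm(LM)=x^12y^6
S(f,g) (scaled by 6 to clear denominators) = 3y^3*f - 2x^8*g = 15x^11y^6 - 14x^12y
2 terms, deg 17.
17+2=19


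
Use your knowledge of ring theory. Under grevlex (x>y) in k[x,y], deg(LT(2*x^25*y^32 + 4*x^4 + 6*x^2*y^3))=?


LT: 2*x^25*y^32
deg_x=25, deg_y=32
Total=25+32=57


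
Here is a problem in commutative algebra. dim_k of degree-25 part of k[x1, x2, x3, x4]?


C(d+n-1,n-1)=C(28,3)=3276


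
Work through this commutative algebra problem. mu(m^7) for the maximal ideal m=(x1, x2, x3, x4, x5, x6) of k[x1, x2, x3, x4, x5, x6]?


Graded Nakayama: mu(m^d) = dim_k (m^d/m^(d+1)) = #degree-7 monomials in 6 vars
C(n+d-1,d)=C(12,7)=792


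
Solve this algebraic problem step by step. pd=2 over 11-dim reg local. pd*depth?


pd+depth=11
depth=11-2=9
pd*depth=2*9=18


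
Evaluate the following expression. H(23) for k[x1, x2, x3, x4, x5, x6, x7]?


C(d+n-1,n-1)=C(29,6)=475020


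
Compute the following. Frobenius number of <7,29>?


gcd(7,29)=1 => F=ab-a-b=7*29-7-29=203-36=167


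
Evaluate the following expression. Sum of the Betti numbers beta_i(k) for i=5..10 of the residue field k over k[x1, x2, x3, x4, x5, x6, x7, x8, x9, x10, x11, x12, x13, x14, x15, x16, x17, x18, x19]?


Koszul resolution: beta_i(k)=C(n,i), n=19
C(19,5)=11628, C(19,6)=27132, C(19,7)=50388, C(19,8)=75582, C(19,9)=92378, C(19,10)=92378
Sum=349486


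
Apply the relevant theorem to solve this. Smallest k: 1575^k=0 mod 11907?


1575^k mod 11907:
k=1: 1575
k=2: 3969
k=3: 0
First zero at k = 3


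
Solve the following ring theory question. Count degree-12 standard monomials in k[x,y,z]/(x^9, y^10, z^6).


Need i<9, j<10, k<6 with i+j+k=12.
For each i, j ranges over max(0,12-i-5)..min(9,12-i):
  i=0: j in [7,9] -> 3
  i=1: j in [6,9] -> 4
  i=2: j in [5,9] -> 5
  i=3: j in [4,9] -> 6
  i=4: j in [3,8] -> 6
  i=5: j in [2,7] -> 6
  i=6: j in [1,6] -> 6
  i=7: j in [0,5] -> 6
  i=8: j in [0,4] -> 5
H(12) = 3+4+5+6+6+6+6+6+5 = 47


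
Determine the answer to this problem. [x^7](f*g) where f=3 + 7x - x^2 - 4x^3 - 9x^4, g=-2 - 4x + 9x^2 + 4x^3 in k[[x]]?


[x^7] = sum a_i*b_j, i+j=7
  -9*4=-36
Sum=-36


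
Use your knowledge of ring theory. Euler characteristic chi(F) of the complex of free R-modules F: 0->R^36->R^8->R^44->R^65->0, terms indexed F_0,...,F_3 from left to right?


chi = sum (-1)^i * rank:
(-1)^0*36=36
(-1)^1*8=-8
(-1)^2*44=44
(-1)^3*65=-65
chi=7


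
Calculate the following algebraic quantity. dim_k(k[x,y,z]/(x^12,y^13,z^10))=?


Basis: x^iy^jz^k, i<12,j<13,k<10
12*13*10=1560


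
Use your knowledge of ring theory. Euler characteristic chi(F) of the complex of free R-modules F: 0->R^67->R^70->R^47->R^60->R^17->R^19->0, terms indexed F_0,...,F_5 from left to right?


chi = sum (-1)^i * rank:
(-1)^0*67=67
(-1)^1*70=-70
(-1)^2*47=47
(-1)^3*60=-60
(-1)^4*17=17
(-1)^5*19=-19
chi=-18


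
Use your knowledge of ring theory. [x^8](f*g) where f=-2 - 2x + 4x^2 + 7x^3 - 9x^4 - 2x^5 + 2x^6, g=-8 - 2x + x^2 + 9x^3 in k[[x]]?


[x^8] = sum a_i*b_j, i+j=8
  -2*9=-18
  2*1=2
Sum=-16


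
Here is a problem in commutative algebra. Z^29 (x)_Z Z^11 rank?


rank(M(x)N) = rank(M)*rank(N)
29*11 = 319


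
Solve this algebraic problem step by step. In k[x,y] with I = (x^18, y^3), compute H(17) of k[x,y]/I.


k[x,y], I = (x^18, y^3), d = 17
Need i < 18 and d-i < 3.
Range: 15 <= i <= 17.
H(17) = 3


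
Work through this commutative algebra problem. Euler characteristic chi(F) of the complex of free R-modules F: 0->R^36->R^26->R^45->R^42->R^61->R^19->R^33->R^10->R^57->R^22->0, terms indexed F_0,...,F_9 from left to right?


chi = sum (-1)^i * rank:
(-1)^0*36=36
(-1)^1*26=-26
(-1)^2*45=45
(-1)^3*42=-42
(-1)^4*61=61
(-1)^5*19=-19
(-1)^6*33=33
(-1)^7*10=-10
(-1)^8*57=57
(-1)^9*22=-22
chi=113


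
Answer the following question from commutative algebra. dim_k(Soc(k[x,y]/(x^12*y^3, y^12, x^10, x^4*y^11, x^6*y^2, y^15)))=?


Socle = ann(m) = span of standard monomials u with x*u, y*u in I (staircase corners).
Redundant generators: y^15, x^12*y^3
Minimal generators: x^10, x^6*y^2, x^4*y^11, y^12
Corners: x^3y^11, x^5y^10, x^9y
Socle dim=3


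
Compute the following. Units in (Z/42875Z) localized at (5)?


Local ring = Z/125Z.
phi(125) = 5^2*(5-1) = 100


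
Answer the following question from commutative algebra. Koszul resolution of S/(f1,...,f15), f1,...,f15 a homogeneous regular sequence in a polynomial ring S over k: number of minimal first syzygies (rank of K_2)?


Regular sequence => Koszul complex is the minimal free resolution.
Syz_1 minimally generated by Koszul relations f_i*e_j - f_j*e_i (i<j): mu(Syz_1) = beta_2 = C(m,2) = m(m-1)/2
m=15
15*14/2 = 105


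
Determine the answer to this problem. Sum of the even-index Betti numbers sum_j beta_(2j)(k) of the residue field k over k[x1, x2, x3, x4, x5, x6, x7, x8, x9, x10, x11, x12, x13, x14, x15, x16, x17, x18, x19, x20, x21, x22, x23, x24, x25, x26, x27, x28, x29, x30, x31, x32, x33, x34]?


Koszul resolution: beta_i(k)=C(n,i), n=34
sum_even C(34,i) = 2^(n-1) = 2^33 = 8589934592


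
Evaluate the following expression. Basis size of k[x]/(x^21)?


Basis: 1,x,...,x^20
dim=21


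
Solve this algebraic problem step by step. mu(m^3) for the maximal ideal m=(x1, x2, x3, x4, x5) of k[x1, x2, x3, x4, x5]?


Graded Nakayama: mu(m^d) = dim_k (m^d/m^(d+1)) = #degree-3 monomials in 5 vars
C(n+d-1,d)=C(7,3)=35


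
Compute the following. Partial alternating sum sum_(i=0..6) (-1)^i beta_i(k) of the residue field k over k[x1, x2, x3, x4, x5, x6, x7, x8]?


Koszul resolution: beta_i(k)=C(n,i), n=8
sum_(i=0..p) (-1)^i C(n,i) = (-1)^p C(n-1,p)
(-1)^6*C(7,6) = (-1)^6*7 = 7


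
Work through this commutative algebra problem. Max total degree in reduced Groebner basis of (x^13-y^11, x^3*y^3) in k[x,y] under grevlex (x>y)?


LT(f1)=x^13, LT(f2)=x^3y^3, lcm=x^13y^3
S(f1,f2) = y^3*f1 - x^10*f2 = -y^14
Reduced GB = {f1, f2, y^14}; degrees 13, 6, 14
Max = 14


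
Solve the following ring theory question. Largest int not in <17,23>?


gcd(17,23)=1 => F=ab-a-b=17*23-17-23=391-40=351


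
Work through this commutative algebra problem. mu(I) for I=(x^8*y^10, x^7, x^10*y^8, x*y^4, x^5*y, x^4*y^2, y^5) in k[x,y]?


Remove redundant (divisible by others).
x^8*y^10 redundant.
x^10*y^8 redundant.
Min: x^7, x^5*y, x^4*y^2, x*y^4, y^5
Count=5


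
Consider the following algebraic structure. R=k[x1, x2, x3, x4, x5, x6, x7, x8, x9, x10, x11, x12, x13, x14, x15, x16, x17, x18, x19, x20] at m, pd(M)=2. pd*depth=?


pd+depth=20
depth=20-2=18
pd*depth=2*18=36


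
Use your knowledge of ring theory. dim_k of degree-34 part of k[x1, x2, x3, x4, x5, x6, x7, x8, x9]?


C(d+n-1,n-1)=C(42,8)=118030185


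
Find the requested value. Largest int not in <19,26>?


gcd(19,26)=1 => F=ab-a-b=19*26-19-26=494-45=449


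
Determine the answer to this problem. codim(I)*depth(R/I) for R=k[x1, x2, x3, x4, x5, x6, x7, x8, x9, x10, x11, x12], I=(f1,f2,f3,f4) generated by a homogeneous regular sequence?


codim=4, depth=dim(R/I)=12-4=8
Product=4*8=32


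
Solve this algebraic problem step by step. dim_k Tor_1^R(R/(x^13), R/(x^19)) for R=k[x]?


Tor_1(R/I,R/J)=(I cap J)/IJ=(x^19)/(x^32)
dim=32-19=min(13,19)=13


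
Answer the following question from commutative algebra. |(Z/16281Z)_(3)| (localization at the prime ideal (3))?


3-primary part: 16281=3^5*67
Size=3^5=243


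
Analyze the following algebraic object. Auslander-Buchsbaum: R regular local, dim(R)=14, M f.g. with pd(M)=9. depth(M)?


pd+depth=depth(R)=14
depth=14-9=5


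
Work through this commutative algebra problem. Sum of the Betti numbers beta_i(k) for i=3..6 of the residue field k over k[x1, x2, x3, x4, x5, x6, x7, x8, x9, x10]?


Koszul resolution: beta_i(k)=C(n,i), n=10
C(10,3)=120, C(10,4)=210, C(10,5)=252, C(10,6)=210
Sum=792


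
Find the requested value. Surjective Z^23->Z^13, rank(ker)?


rank(ker) = 23-13 = 10


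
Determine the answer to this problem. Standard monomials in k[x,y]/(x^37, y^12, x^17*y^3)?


k[x,y]/I, I = (x^37, y^12, x^17*y^3)
Rect: 37x12=444. Corner: (37-17)x(12-3)=180.
dim = 444-180 = 264


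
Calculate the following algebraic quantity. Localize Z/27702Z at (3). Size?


3-primary part: 27702=3^6*38
Size=3^6=729


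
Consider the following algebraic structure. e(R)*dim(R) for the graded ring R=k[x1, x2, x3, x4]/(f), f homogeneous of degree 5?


e(R)=deg(f)=5, dim(R)=4-1=3
e*dim=5*3=15


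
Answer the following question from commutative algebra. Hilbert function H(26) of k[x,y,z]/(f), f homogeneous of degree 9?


C(28,2)-C(19,2)=378-171=207


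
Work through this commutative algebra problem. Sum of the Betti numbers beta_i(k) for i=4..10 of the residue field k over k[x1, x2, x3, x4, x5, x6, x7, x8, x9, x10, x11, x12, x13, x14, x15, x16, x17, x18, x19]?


Koszul resolution: beta_i(k)=C(n,i), n=19
C(19,4)=3876, C(19,5)=11628, C(19,6)=27132, C(19,7)=50388, C(19,8)=75582, C(19,9)=92378, C(19,10)=92378
Sum=353362


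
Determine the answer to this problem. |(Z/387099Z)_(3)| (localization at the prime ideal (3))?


3-primary part: 387099=3^8*59
Size=3^8=6561


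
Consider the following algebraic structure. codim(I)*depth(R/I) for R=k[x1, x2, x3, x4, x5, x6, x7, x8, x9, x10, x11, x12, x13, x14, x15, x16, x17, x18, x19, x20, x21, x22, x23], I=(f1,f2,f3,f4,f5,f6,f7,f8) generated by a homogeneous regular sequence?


codim=8, depth=dim(R/I)=23-8=15
Product=8*15=120


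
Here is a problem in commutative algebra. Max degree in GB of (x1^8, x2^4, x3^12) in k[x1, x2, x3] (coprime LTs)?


Pure powers, coprime LTs => already GB.
Degrees: 8, 4, 12
Max=12


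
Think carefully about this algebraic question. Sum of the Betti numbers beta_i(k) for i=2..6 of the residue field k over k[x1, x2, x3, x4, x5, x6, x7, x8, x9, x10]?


Koszul resolution: beta_i(k)=C(n,i), n=10
C(10,2)=45, C(10,3)=120, C(10,4)=210, C(10,5)=252, C(10,6)=210
Sum=837


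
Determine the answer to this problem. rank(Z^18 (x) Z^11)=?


rank(M(x)N) = rank(M)*rank(N)
18*11 = 198


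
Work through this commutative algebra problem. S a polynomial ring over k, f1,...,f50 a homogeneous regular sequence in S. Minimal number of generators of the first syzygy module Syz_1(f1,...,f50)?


Regular sequence => Koszul complex is the minimal free resolution.
Syz_1 minimally generated by Koszul relations f_i*e_j - f_j*e_i (i<j): mu(Syz_1) = beta_2 = C(m,2) = m(m-1)/2
m=50
50*49/2 = 1225


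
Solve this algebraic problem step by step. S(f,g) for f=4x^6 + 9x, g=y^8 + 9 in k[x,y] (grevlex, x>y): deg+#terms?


LT(f)=4x^6, LT(g)=y^8
lcm(LM)=x^6y^8
S(f,g) (scaled by 4 to clear denominators) = y^8*f - 4x^6*g = 9xy^8 - 36x^6
2 terms, deg 9.
9+2=11


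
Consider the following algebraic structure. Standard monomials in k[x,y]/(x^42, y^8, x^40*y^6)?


k[x,y]/I, I = (x^42, y^8, x^40*y^6)
Rect: 42x8=336. Corner: (42-40)x(8-6)=4.
dim = 336-4 = 332


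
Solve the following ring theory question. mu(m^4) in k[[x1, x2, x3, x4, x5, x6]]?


C(n+d-1,d)=C(9,4)=126


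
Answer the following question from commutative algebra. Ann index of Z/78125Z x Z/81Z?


Exponent = lcm of the cyclic orders; pairwise coprime => product.
5^7*3^4=78125*81=6328125


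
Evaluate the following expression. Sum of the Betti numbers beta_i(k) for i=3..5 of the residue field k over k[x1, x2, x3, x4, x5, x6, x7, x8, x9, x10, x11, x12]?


Koszul resolution: beta_i(k)=C(n,i), n=12
C(12,3)=220, C(12,4)=495, C(12,5)=792
Sum=1507


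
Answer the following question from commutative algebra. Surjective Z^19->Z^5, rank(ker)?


rank(ker) = 19-5 = 14


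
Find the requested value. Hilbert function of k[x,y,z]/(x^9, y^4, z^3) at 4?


Need i<9, j<4, k<3 with i+j+k=4.
For each i, j ranges over max(0,4-i-2)..min(3,4-i):
  i=0: j in [2,3] -> 2
  i=1: j in [1,3] -> 3
  i=2: j in [0,2] -> 3
  i=3: j in [0,1] -> 2
  i=4: j in [0,0] -> 1
H(4) = 2+3+3+2+1 = 11


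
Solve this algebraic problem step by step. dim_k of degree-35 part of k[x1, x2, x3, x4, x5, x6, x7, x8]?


C(d+n-1,n-1)=C(42,7)=26978328


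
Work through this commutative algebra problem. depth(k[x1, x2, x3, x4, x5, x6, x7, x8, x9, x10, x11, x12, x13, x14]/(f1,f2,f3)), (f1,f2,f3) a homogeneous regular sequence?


depth(R)=14
depth(R/I)=14-3=11


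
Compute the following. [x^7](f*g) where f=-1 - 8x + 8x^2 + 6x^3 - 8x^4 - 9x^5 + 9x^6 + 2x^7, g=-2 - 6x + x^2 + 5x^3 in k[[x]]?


[x^7] = sum a_i*b_j, i+j=7
  -8*5=-40
  -9*1=-9
  9*-6=-54
  2*-2=-4
Sum=-107


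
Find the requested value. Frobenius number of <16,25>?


gcd(16,25)=1 => F=ab-a-b=16*25-16-25=400-41=359


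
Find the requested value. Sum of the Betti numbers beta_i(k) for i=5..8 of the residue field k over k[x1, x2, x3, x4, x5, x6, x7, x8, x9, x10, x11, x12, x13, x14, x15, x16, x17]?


Koszul resolution: beta_i(k)=C(n,i), n=17
C(17,5)=6188, C(17,6)=12376, C(17,7)=19448, C(17,8)=24310
Sum=62322


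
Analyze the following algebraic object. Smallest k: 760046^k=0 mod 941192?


760046^k mod 941192:
k=1: 760046
k=2: 155428
k=3: 598192
k=4: 288120
k=5: 134456
k=6: 0
First zero at k = 6


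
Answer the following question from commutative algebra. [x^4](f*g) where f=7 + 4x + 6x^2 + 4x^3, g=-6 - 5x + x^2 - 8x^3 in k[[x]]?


[x^4] = sum a_i*b_j, i+j=4
  4*-8=-32
  6*1=6
  4*-5=-20
Sum=-46


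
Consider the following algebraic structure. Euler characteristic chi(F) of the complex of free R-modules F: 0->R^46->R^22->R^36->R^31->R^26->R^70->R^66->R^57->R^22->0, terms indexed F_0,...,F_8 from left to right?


chi = sum (-1)^i * rank:
(-1)^0*46=46
(-1)^1*22=-22
(-1)^2*36=36
(-1)^3*31=-31
(-1)^4*26=26
(-1)^5*70=-70
(-1)^6*66=66
(-1)^7*57=-57
(-1)^8*22=22
chi=16


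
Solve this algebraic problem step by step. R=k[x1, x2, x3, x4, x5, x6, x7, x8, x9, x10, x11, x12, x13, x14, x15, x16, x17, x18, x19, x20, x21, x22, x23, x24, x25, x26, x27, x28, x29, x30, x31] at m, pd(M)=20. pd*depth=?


pd+depth=31
depth=31-20=11
pd*depth=20*11=220


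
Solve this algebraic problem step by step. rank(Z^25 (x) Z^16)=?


rank(M(x)N) = rank(M)*rank(N)
25*16 = 400


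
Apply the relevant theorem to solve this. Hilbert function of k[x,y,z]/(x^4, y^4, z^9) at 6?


Need i<4, j<4, k<9 with i+j+k=6.
For each i, j ranges over max(0,6-i-8)..min(3,6-i):
  i=0: j in [0,3] -> 4
  i=1: j in [0,3] -> 4
  i=2: j in [0,3] -> 4
  i=3: j in [0,3] -> 4
H(6) = 4+4+4+4 = 16


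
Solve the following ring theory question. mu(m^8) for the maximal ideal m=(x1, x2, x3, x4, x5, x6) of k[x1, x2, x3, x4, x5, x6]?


Graded Nakayama: mu(m^d) = dim_k (m^d/m^(d+1)) = #degree-8 monomials in 6 vars
C(n+d-1,d)=C(13,8)=1287


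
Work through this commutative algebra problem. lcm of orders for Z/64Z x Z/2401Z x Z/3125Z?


Exponent = lcm of the cyclic orders; pairwise coprime => product.
2^6*7^4*5^5=64*2401*3125=480200000


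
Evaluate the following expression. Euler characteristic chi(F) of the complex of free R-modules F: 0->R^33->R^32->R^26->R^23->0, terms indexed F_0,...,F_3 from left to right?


chi = sum (-1)^i * rank:
(-1)^0*33=33
(-1)^1*32=-32
(-1)^2*26=26
(-1)^3*23=-23
chi=4


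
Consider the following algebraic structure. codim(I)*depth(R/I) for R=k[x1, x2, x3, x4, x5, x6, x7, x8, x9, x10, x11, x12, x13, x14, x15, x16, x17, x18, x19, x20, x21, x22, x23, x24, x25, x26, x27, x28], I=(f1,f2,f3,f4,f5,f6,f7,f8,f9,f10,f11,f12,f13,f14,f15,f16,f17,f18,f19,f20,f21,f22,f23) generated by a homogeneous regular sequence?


codim=23, depth=dim(R/I)=28-23=5
Product=23*5=115


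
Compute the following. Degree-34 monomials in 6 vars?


C(d+n-1,n-1)=C(39,5)=575757


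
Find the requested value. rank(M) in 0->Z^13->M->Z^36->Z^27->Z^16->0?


Alt sum=0:
(-1)^0*13 + (-1)^1*? + (-1)^2*36 + (-1)^3*27 + (-1)^4*16=0
rank(M)=38


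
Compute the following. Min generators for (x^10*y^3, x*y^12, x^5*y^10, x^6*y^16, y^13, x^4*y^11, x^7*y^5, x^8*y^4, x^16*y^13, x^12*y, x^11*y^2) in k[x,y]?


Remove redundant (divisible by others).
x^6*y^16 redundant.
x^16*y^13 redundant.
Min: x^12*y, x^11*y^2, x^10*y^3, x^8*y^4, x^7*y^5, x^5*y^10, x^4*y^11, x*y^12, y^13
Count=9


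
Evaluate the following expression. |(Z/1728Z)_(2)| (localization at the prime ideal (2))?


2-primary part: 1728=2^6*27
Size=2^6=64


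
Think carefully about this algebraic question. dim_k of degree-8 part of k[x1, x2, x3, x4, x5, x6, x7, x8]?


C(d+n-1,n-1)=C(15,7)=6435


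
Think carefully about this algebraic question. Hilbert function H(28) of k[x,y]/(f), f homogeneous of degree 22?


H(t)=d for t>=d-1.
d=22, t=28
H(28)=22


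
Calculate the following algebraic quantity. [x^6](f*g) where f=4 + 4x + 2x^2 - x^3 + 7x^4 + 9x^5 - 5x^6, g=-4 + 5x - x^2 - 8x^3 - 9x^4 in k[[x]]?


[x^6] = sum a_i*b_j, i+j=6
  2*-9=-18
  -1*-8=8
  7*-1=-7
  9*5=45
  -5*-4=20
Sum=48


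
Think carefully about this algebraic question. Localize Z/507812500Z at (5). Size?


5-primary part: 507812500=5^10*52
Size=5^10=9765625


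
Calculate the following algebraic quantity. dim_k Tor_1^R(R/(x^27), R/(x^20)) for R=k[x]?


Tor_1(R/I,R/J)=(I cap J)/IJ=(x^27)/(x^47)
dim=47-27=min(27,20)=20


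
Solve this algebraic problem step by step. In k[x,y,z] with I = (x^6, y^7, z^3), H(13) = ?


Need i<6, j<7, k<3 with i+j+k=13.
For each i, j ranges over max(0,13-i-2)..min(6,13-i):
  i=0: j in [11,6] -> 0
  i=1: j in [10,6] -> 0
  i=2: j in [9,6] -> 0
  i=3: j in [8,6] -> 0
  i=4: j in [7,6] -> 0
  i=5: j in [6,6] -> 1
H(13) = 0+0+0+0+0+1 = 1


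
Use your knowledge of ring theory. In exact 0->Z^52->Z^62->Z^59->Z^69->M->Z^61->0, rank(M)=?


Alt sum=0:
(-1)^0*52 + (-1)^1*62 + (-1)^2*59 + (-1)^3*69 + (-1)^4*? + (-1)^5*61=0
rank(M)=81


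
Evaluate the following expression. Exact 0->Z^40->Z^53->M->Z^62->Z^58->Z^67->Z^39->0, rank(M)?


Alt sum=0:
(-1)^0*40 + (-1)^1*53 + (-1)^2*? + (-1)^3*62 + (-1)^4*58 + (-1)^5*67 + (-1)^6*39=0
rank(M)=45


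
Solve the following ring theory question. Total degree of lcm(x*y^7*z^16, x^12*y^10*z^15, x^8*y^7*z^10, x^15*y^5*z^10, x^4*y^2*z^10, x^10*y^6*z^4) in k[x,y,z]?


lcm = componentwise max:
x: max(1,12,8,15,4,10)=15
y: max(7,10,7,5,2,6)=10
z: max(16,15,10,10,10,4)=16
Total=15+10+16=41


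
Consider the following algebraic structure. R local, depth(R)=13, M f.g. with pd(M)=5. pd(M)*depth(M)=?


pd+depth=13
depth=13-5=8
pd*depth=5*8=40


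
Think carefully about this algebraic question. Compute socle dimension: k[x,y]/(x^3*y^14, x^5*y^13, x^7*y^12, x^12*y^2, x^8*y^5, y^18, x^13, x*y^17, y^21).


Socle = ann(m) = span of standard monomials u with x*u, y*u in I (staircase corners).
Redundant generators: y^21
Minimal generators: x^13, x^12*y^2, x^8*y^5, x^7*y^12, x^5*y^13, x^3*y^14, x*y^17, y^18
Corners: y^17, x^2y^16, x^4y^13, x^6y^12, x^7y^11, x^11y^4, x^12y
Socle dim=7


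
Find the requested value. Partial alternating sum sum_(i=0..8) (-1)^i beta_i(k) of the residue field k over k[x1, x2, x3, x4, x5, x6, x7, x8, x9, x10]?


Koszul resolution: beta_i(k)=C(n,i), n=10
sum_(i=0..p) (-1)^i C(n,i) = (-1)^p C(n-1,p)
(-1)^8*C(9,8) = (-1)^8*9 = 9


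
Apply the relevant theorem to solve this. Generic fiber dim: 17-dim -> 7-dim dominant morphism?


dim(fiber)=dim(X)-dim(Y)=17-7=10


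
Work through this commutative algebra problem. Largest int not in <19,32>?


gcd(19,32)=1 => F=ab-a-b=19*32-19-32=608-51=557


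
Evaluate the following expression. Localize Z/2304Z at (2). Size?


2-primary part: 2304=2^8*9
Size=2^8=256


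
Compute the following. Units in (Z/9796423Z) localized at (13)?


Local ring = Z/28561Z.
phi(28561) = 13^3*(13-1) = 26364


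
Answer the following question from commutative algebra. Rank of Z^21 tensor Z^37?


rank(M(x)N) = rank(M)*rank(N)
21*37 = 777


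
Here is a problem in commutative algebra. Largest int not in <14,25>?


gcd(14,25)=1 => F=ab-a-b=14*25-14-25=350-39=311


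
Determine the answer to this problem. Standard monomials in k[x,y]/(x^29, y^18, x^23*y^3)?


k[x,y]/I, I = (x^29, y^18, x^23*y^3)
Rect: 29x18=522. Corner: (29-23)x(18-3)=90.
dim = 522-90 = 432


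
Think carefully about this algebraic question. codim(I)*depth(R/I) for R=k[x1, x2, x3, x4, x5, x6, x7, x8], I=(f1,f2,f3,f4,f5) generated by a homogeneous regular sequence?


codim=5, depth=dim(R/I)=8-5=3
Product=5*3=15


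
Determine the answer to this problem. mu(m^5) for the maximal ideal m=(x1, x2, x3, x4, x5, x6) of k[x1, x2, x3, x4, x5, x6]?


Graded Nakayama: mu(m^d) = dim_k (m^d/m^(d+1)) = #degree-5 monomials in 6 vars
C(n+d-1,d)=C(10,5)=252


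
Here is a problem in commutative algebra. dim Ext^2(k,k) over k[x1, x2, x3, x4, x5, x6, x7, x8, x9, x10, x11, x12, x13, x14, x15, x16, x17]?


C(n,i)=C(17,2)=136


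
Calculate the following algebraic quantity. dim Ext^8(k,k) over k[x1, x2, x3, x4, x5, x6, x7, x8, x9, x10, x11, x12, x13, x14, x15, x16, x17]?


C(n,i)=C(17,8)=24310


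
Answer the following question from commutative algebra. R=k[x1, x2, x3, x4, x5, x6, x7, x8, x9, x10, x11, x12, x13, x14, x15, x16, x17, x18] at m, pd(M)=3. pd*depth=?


pd+depth=18
depth=18-3=15
pd*depth=3*15=45


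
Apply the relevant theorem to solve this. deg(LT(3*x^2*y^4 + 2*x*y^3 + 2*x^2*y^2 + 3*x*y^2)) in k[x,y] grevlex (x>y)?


LT: 3*x^2*y^4
deg_x=2, deg_y=4
Total=2+4=6


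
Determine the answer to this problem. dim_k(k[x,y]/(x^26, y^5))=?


Basis: x^i*y^j, i<26, j<5
26*5=130


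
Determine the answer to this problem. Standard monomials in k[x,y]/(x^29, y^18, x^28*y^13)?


k[x,y]/I, I = (x^29, y^18, x^28*y^13)
Rect: 29x18=522. Corner: (29-28)x(18-13)=5.
dim = 522-5 = 517


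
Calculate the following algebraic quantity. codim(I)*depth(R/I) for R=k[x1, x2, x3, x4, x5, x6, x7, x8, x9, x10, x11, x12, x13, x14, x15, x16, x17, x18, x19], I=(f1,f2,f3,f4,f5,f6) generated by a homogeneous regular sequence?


codim=6, depth=dim(R/I)=19-6=13
Product=6*13=78


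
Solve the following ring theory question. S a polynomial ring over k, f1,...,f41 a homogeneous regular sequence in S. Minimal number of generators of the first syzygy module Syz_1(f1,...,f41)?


Regular sequence => Koszul complex is the minimal free resolution.
Syz_1 minimally generated by Koszul relations f_i*e_j - f_j*e_i (i<j): mu(Syz_1) = beta_2 = C(m,2) = m(m-1)/2
m=41
41*40/2 = 820


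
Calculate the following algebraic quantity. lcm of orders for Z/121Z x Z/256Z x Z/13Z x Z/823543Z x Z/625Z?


Exponent = lcm of the cyclic orders; pairwise coprime => product.
11^2*2^8*13^1*7^7*5^4=121*256*13*823543*625=207269302240000


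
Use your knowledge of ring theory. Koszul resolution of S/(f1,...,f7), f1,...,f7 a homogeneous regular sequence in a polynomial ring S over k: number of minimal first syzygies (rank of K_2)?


Regular sequence => Koszul complex is the minimal free resolution.
Syz_1 minimally generated by Koszul relations f_i*e_j - f_j*e_i (i<j): mu(Syz_1) = beta_2 = C(m,2) = m(m-1)/2
m=7
7*6/2 = 21


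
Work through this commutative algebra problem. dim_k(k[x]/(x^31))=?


Basis: 1,x,...,x^30
dim=31


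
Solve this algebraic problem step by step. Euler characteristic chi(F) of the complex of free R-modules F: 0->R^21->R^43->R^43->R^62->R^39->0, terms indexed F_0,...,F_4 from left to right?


chi = sum (-1)^i * rank:
(-1)^0*21=21
(-1)^1*43=-43
(-1)^2*43=43
(-1)^3*62=-62
(-1)^4*39=39
chi=-2


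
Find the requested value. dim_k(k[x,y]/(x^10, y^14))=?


Basis: x^i*y^j, i<10, j<14
10*14=140


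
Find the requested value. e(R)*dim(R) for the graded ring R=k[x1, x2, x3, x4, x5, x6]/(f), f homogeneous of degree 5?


e(R)=deg(f)=5, dim(R)=6-1=5
e*dim=5*5=25


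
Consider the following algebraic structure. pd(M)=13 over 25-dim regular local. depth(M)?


pd+depth=depth(R)=25
depth=25-13=12


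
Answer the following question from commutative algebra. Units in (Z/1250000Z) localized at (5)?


Local ring = Z/78125Z.
phi(78125) = 5^6*(5-1) = 62500


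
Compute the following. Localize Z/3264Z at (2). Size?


2-primary part: 3264=2^6*51
Size=2^6=64


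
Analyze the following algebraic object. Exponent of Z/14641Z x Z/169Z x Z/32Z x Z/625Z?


Exponent = lcm of the cyclic orders; pairwise coprime => product.
11^4*13^2*2^5*5^4=14641*169*32*625=49486580000


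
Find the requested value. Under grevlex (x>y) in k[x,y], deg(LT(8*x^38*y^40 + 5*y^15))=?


LT: 8*x^38*y^40
deg_x=38, deg_y=40
Total=38+40=78


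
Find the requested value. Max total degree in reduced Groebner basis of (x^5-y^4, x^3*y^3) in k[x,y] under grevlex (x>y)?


LT(f1)=x^5, LT(f2)=x^3y^3, lcm=x^5y^3
S(f1,f2) = y^3*f1 - x^2*f2 = -y^7
Reduced GB = {f1, f2, y^7}; degrees 5, 6, 7
Max = 7


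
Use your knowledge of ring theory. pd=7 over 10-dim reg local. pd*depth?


pd+depth=10
depth=10-7=3
pd*depth=7*3=21


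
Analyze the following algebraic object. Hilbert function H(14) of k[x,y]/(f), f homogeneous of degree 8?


H(t)=d for t>=d-1.
d=8, t=14
H(14)=8


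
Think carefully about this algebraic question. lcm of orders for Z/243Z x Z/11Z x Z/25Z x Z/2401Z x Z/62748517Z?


Exponent = lcm of the cyclic orders; pairwise coprime => product.
3^5*11^1*5^2*7^4*13^7=243*11*25*2401*62748517=10067800326108525


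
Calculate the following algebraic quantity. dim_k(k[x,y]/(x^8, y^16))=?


Basis: x^i*y^j, i<8, j<16
8*16=128


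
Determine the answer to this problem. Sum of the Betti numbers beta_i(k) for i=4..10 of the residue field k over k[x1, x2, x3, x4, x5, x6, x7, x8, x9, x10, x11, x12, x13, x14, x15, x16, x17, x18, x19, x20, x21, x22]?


Koszul resolution: beta_i(k)=C(n,i), n=22
C(22,4)=7315, C(22,5)=26334, C(22,6)=74613, C(22,7)=170544, C(22,8)=319770, C(22,9)=497420, C(22,10)=646646
Sum=1742642
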